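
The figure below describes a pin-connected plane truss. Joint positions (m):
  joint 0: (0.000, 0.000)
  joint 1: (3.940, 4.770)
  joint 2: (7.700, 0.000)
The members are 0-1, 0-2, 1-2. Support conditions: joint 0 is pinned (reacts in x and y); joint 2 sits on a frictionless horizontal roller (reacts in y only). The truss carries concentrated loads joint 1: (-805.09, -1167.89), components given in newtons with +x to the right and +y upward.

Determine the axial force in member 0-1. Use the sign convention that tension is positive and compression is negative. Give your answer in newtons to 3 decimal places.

-1386.559

N=3 nodes, M=3 members, R=3 reactions → 2N=6, M+R=6
member 0 (0-1): L=6.1868, (cx,cy)=(0.6368,0.7710)
member 1 (0-2): L=7.7000, (cx,cy)=(1.0000,0.0000)
member 2 (1-2): L=6.0738, (cx,cy)=(0.6191,-0.7853)
solve A·x = −loads:
  F[0-1] = -1386.5591 N (compression)
  F[0-2] = +77.9259 N (tension)
  F[1-2] = -125.8784 N (compression)
  Rx@0 = +805.0900 N
  Ry@0 = +1069.0319 N
  Ry@2 = +98.8581 N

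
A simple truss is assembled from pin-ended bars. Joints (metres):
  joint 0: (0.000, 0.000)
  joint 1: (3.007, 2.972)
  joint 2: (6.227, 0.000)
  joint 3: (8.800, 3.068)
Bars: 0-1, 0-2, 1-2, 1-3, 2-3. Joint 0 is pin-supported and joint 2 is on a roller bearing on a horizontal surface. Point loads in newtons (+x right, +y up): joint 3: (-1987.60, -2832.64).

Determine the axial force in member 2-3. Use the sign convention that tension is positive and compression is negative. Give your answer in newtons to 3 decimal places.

N=4 nodes, M=5 members, R=3 reactions → 2N=8, M+R=8
member 0 (0-1): L=4.2279, (cx,cy)=(0.7112,0.7030)
member 1 (0-2): L=6.2270, (cx,cy)=(1.0000,0.0000)
member 2 (1-2): L=4.3819, (cx,cy)=(0.7348,-0.6782)
member 3 (1-3): L=5.7938, (cx,cy)=(0.9999,0.0166)
member 4 (2-3): L=4.0041, (cx,cy)=(0.6426,0.7662)
solve A·x = −loads:
  F[0-1] = +271.9542 N (tension)
  F[0-2] = -2181.0230 N (compression)
  F[1-2] = -272.2493 N (compression)
  F[1-3] = +393.5363 N (tension)
  F[2-3] = -3705.4536 N (compression)
  Rx@0 = +1987.6000 N
  Ry@0 = -191.1717 N
  Ry@2 = +3023.8117 N

-3705.454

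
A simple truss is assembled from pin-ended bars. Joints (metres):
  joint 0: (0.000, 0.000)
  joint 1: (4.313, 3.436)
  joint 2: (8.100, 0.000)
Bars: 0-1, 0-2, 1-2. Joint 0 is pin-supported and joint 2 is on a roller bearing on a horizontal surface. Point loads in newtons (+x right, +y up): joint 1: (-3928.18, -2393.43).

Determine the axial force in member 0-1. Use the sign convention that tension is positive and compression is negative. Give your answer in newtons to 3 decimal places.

-4470.101

N=3 nodes, M=3 members, R=3 reactions → 2N=6, M+R=6
member 0 (0-1): L=5.5144, (cx,cy)=(0.7821,0.6231)
member 1 (0-2): L=8.1000, (cx,cy)=(1.0000,0.0000)
member 2 (1-2): L=5.1135, (cx,cy)=(0.7406,-0.6720)
solve A·x = −loads:
  F[0-1] = -4470.1014 N (compression)
  F[0-2] = -431.9303 N (compression)
  F[1-2] = +583.2211 N (tension)
  Rx@0 = +3928.1800 N
  Ry@0 = +2785.3267 N
  Ry@2 = -391.8967 N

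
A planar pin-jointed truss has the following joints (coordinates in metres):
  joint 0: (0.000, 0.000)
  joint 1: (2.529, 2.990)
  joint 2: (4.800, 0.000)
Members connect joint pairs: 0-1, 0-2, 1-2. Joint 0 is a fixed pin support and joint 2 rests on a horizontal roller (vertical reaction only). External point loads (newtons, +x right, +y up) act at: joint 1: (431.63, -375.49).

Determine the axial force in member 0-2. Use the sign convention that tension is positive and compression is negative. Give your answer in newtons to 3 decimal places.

N=3 nodes, M=3 members, R=3 reactions → 2N=6, M+R=6
member 0 (0-1): L=3.9161, (cx,cy)=(0.6458,0.7635)
member 1 (0-2): L=4.8000, (cx,cy)=(1.0000,0.0000)
member 2 (1-2): L=3.7547, (cx,cy)=(0.6048,-0.7963)
solve A·x = −loads:
  F[0-1] = +119.4687 N (tension)
  F[0-2] = +354.4779 N (tension)
  F[1-2] = -586.0622 N (compression)
  Rx@0 = -431.6300 N
  Ry@0 = -91.2158 N
  Ry@2 = +466.7058 N

354.478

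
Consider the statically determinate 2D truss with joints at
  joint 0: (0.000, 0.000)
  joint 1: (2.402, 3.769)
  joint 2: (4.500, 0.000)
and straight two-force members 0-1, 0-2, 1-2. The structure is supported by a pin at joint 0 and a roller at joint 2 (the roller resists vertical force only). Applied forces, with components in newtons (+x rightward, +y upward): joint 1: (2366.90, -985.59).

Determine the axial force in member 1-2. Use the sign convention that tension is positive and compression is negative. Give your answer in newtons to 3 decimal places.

N=3 nodes, M=3 members, R=3 reactions → 2N=6, M+R=6
member 0 (0-1): L=4.4693, (cx,cy)=(0.5374,0.8433)
member 1 (0-2): L=4.5000, (cx,cy)=(1.0000,0.0000)
member 2 (1-2): L=4.3136, (cx,cy)=(0.4864,-0.8738)
solve A·x = −loads:
  F[0-1] = +1805.8849 N (tension)
  F[0-2] = +1396.3452 N (tension)
  F[1-2] = -2870.9465 N (compression)
  Rx@0 = -2366.9000 N
  Ry@0 = -1522.9063 N
  Ry@2 = +2508.4963 N

-2870.946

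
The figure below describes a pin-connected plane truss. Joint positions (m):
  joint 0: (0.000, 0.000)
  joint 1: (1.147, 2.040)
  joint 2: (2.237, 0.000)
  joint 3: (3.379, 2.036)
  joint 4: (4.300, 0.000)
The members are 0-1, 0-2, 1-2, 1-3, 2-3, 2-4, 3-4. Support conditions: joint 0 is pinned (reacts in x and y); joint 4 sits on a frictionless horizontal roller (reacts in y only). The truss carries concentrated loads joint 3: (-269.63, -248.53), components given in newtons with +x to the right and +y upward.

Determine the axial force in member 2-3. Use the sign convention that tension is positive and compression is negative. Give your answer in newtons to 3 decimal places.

N=5 nodes, M=7 members, R=3 reactions → 2N=10, M+R=10
member 0 (0-1): L=2.3403, (cx,cy)=(0.4901,0.8717)
member 1 (0-2): L=2.2370, (cx,cy)=(1.0000,0.0000)
member 2 (1-2): L=2.3129, (cx,cy)=(0.4713,-0.8820)
member 3 (1-3): L=2.2320, (cx,cy)=(1.0000,-0.0018)
member 4 (2-3): L=2.3344, (cx,cy)=(0.4892,0.8722)
member 5 (2-4): L=2.0630, (cx,cy)=(1.0000,0.0000)
member 6 (3-4): L=2.2346, (cx,cy)=(0.4122,-0.9111)
solve A·x = −loads:
  F[0-1] = -207.5315 N (compression)
  F[0-2] = -167.9190 N (compression)
  F[1-2] = +205.5051 N (tension)
  F[1-3] = -198.5579 N (compression)
  F[2-3] = -207.8198 N (compression)
  F[2-4] = +30.5937 N (tension)
  F[3-4] = -74.2295 N (compression)
  Rx@0 = +269.6300 N
  Ry@0 = +180.8983 N
  Ry@4 = +67.6317 N

-207.820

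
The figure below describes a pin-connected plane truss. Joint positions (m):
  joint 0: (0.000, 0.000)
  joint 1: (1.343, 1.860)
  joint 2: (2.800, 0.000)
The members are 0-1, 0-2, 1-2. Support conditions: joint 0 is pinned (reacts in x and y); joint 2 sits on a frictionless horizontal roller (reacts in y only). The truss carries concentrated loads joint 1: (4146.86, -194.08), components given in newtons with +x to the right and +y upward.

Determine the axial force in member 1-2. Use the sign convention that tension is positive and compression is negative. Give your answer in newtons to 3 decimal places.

N=3 nodes, M=3 members, R=3 reactions → 2N=6, M+R=6
member 0 (0-1): L=2.2942, (cx,cy)=(0.5854,0.8107)
member 1 (0-2): L=2.8000, (cx,cy)=(1.0000,0.0000)
member 2 (1-2): L=2.3627, (cx,cy)=(0.6167,-0.7872)
solve A·x = −loads:
  F[0-1] = +3273.1605 N (tension)
  F[0-2] = +2230.7680 N (tension)
  F[1-2] = -3617.4892 N (compression)
  Rx@0 = -4146.8600 N
  Ry@0 = -2653.7089 N
  Ry@2 = +2847.7889 N

-3617.489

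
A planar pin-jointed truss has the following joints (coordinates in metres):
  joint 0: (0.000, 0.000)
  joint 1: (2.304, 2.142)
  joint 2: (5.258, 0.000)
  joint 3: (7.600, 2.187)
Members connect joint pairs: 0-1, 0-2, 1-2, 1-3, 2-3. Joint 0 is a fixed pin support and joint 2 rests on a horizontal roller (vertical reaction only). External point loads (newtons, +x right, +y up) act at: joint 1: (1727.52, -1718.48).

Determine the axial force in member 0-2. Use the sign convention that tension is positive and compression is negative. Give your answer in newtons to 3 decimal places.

2009.017

N=4 nodes, M=5 members, R=3 reactions → 2N=8, M+R=8
member 0 (0-1): L=3.1459, (cx,cy)=(0.7324,0.6809)
member 1 (0-2): L=5.2580, (cx,cy)=(1.0000,0.0000)
member 2 (1-2): L=3.6489, (cx,cy)=(0.8096,-0.5870)
member 3 (1-3): L=5.2962, (cx,cy)=(1.0000,0.0085)
member 4 (2-3): L=3.2044, (cx,cy)=(0.7309,0.6825)
solve A·x = −loads:
  F[0-1] = -384.3565 N (compression)
  F[0-2] = +2009.0172 N (tension)
  F[1-2] = -2481.6013 N (compression)
  F[1-3] = -0.0000 N (compression)
  F[2-3] = +0.0000 N (tension)
  Rx@0 = -1727.5200 N
  Ry@0 = +261.7045 N
  Ry@2 = +1456.7755 N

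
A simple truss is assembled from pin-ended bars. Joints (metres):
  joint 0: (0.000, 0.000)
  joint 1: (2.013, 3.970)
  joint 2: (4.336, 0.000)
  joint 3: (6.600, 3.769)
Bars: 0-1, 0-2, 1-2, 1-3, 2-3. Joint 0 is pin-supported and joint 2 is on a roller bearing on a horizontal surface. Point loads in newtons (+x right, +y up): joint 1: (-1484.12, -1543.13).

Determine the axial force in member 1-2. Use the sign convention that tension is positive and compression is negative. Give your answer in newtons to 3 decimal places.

N=4 nodes, M=5 members, R=3 reactions → 2N=8, M+R=8
member 0 (0-1): L=4.4512, (cx,cy)=(0.4522,0.8919)
member 1 (0-2): L=4.3360, (cx,cy)=(1.0000,0.0000)
member 2 (1-2): L=4.5997, (cx,cy)=(0.5050,-0.8631)
member 3 (1-3): L=4.5914, (cx,cy)=(0.9990,-0.0438)
member 4 (2-3): L=4.3967, (cx,cy)=(0.5149,0.8572)
solve A·x = −loads:
  F[0-1] = -2450.4781 N (compression)
  F[0-2] = -375.9185 N (compression)
  F[1-2] = +744.3444 N (tension)
  F[1-3] = +0.0000 N (tension)
  F[2-3] = -0.0000 N (compression)
  Rx@0 = +1484.1200 N
  Ry@0 = +2185.5737 N
  Ry@2 = -642.4437 N

744.344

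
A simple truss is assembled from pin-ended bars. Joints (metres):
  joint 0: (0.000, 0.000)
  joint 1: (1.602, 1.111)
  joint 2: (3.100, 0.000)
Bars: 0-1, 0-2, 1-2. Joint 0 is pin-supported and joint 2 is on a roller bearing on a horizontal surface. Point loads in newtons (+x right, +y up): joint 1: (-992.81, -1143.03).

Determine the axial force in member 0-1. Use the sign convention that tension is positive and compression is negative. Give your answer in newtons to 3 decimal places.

-1593.594

N=3 nodes, M=3 members, R=3 reactions → 2N=6, M+R=6
member 0 (0-1): L=1.9495, (cx,cy)=(0.8217,0.5699)
member 1 (0-2): L=3.1000, (cx,cy)=(1.0000,0.0000)
member 2 (1-2): L=1.8650, (cx,cy)=(0.8032,-0.5957)
solve A·x = −loads:
  F[0-1] = -1593.5939 N (compression)
  F[0-2] = +316.6943 N (tension)
  F[1-2] = -394.2880 N (compression)
  Rx@0 = +992.8100 N
  Ry@0 = +908.1519 N
  Ry@2 = +234.8781 N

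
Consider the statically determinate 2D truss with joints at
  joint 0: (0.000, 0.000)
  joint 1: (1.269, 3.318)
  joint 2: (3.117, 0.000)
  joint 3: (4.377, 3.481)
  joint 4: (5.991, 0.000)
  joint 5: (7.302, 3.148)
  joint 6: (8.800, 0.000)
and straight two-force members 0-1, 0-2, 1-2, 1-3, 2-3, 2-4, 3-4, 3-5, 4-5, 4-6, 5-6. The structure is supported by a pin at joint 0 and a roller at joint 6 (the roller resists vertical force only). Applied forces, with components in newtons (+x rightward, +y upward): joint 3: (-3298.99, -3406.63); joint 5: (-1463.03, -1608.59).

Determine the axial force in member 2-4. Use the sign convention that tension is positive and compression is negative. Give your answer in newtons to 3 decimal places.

N=7 nodes, M=11 members, R=3 reactions → 2N=14, M+R=14
member 0 (0-1): L=3.5524, (cx,cy)=(0.3572,0.9340)
member 1 (0-2): L=3.1170, (cx,cy)=(1.0000,0.0000)
member 2 (1-2): L=3.7979, (cx,cy)=(0.4866,-0.8736)
member 3 (1-3): L=3.1123, (cx,cy)=(0.9986,0.0524)
member 4 (2-3): L=3.7020, (cx,cy)=(0.3404,0.9403)
member 5 (2-4): L=2.8740, (cx,cy)=(1.0000,0.0000)
member 6 (3-4): L=3.8370, (cx,cy)=(0.4206,-0.9072)
member 7 (3-5): L=2.9439, (cx,cy)=(0.9936,-0.1131)
member 8 (4-5): L=3.4101, (cx,cy)=(0.3844,0.9231)
member 9 (4-6): L=2.8090, (cx,cy)=(1.0000,0.0000)
member 10 (5-6): L=3.4862, (cx,cy)=(0.4297,-0.9030)
solve A·x = −loads:
  F[0-1] = -4083.8431 N (compression)
  F[0-2] = -3303.1726 N (compression)
  F[1-2] = +4157.1031 N (tension)
  F[1-3] = -3486.4020 N (compression)
  F[2-3] = -3862.3868 N (compression)
  F[2-4] = +34.1784 N (tension)
  F[3-4] = +672.8527 N (tension)
  F[3-5] = -1791.7396 N (compression)
  F[4-5] = -661.2487 N (compression)
  F[4-6] = +571.4262 N (tension)
  F[5-6] = -1329.8612 N (compression)
  Rx@0 = +4762.0200 N
  Ry@0 = +3814.3858 N
  Ry@6 = +1200.8342 N

34.178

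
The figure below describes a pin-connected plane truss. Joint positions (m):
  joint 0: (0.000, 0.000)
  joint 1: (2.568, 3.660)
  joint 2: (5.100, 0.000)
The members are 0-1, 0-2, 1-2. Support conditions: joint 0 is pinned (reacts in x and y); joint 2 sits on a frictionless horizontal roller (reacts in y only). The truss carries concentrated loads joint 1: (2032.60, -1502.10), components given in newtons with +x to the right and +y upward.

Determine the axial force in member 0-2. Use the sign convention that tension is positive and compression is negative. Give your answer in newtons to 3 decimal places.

1532.373

N=3 nodes, M=3 members, R=3 reactions → 2N=6, M+R=6
member 0 (0-1): L=4.4710, (cx,cy)=(0.5744,0.8186)
member 1 (0-2): L=5.1000, (cx,cy)=(1.0000,0.0000)
member 2 (1-2): L=4.4505, (cx,cy)=(0.5689,-0.8224)
solve A·x = −loads:
  F[0-1] = +870.9261 N (tension)
  F[0-2] = +1532.3726 N (tension)
  F[1-2] = -2693.4313 N (compression)
  Rx@0 = -2032.6000 N
  Ry@0 = -712.9409 N
  Ry@2 = +2215.0409 N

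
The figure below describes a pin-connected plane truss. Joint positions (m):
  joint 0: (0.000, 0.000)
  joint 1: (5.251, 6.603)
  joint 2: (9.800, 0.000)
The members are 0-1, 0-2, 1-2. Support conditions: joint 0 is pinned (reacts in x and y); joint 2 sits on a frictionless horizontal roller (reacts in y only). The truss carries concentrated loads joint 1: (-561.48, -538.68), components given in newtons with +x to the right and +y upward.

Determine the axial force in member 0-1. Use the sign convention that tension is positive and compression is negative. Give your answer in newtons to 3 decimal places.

N=3 nodes, M=3 members, R=3 reactions → 2N=6, M+R=6
member 0 (0-1): L=8.4364, (cx,cy)=(0.6224,0.7827)
member 1 (0-2): L=9.8000, (cx,cy)=(1.0000,0.0000)
member 2 (1-2): L=8.0183, (cx,cy)=(0.5673,-0.8235)
solve A·x = −loads:
  F[0-1] = -802.8275 N (compression)
  F[0-2] = -61.7818 N (compression)
  F[1-2] = +108.8996 N (tension)
  Rx@0 = +561.4800 N
  Ry@0 = +628.3579 N
  Ry@2 = -89.6779 N

-802.828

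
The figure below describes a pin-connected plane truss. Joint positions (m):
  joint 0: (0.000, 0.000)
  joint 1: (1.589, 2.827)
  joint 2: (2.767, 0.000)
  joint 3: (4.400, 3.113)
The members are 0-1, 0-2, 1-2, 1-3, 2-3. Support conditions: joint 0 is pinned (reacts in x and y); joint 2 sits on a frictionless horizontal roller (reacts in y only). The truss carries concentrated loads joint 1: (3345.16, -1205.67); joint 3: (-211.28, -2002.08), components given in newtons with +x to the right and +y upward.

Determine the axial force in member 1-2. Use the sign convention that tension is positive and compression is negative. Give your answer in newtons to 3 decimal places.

N=4 nodes, M=5 members, R=3 reactions → 2N=8, M+R=8
member 0 (0-1): L=3.2430, (cx,cy)=(0.4900,0.8717)
member 1 (0-2): L=2.7670, (cx,cy)=(1.0000,0.0000)
member 2 (1-2): L=3.0626, (cx,cy)=(0.3846,-0.9231)
member 3 (1-3): L=2.8255, (cx,cy)=(0.9949,0.1012)
member 4 (2-3): L=3.5153, (cx,cy)=(0.4645,0.8856)
solve A·x = −loads:
  F[0-1] = +4414.5135 N (tension)
  F[0-2] = +970.8432 N (tension)
  F[1-2] = -5377.4754 N (compression)
  F[1-3] = +890.8366 N (tension)
  F[2-3] = -2362.6492 N (compression)
  Rx@0 = -3133.8800 N
  Ry@0 = -3848.2725 N
  Ry@2 = +7056.0225 N

-5377.475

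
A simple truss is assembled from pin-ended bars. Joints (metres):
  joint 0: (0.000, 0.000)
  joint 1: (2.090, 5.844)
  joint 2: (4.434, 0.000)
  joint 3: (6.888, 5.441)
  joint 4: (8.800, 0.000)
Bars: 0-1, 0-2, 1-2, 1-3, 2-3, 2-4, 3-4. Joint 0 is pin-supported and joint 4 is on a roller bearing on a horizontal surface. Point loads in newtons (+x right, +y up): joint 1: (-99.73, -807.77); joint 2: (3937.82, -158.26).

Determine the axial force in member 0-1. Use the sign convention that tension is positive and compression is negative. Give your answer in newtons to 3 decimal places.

-807.855

N=5 nodes, M=7 members, R=3 reactions → 2N=10, M+R=10
member 0 (0-1): L=6.2065, (cx,cy)=(0.3367,0.9416)
member 1 (0-2): L=4.4340, (cx,cy)=(1.0000,0.0000)
member 2 (1-2): L=6.2966, (cx,cy)=(0.3723,-0.9281)
member 3 (1-3): L=4.8149, (cx,cy)=(0.9965,-0.0837)
member 4 (2-3): L=5.9688, (cx,cy)=(0.4111,0.9116)
member 5 (2-4): L=4.3660, (cx,cy)=(1.0000,0.0000)
member 6 (3-4): L=5.7672, (cx,cy)=(0.3315,-0.9434)
solve A·x = −loads:
  F[0-1] = -807.8549 N (compression)
  F[0-2] = +4110.1308 N (tension)
  F[1-2] = -36.3760 N (compression)
  F[1-3] = -159.3283 N (compression)
  F[2-3] = +210.6485 N (tension)
  F[2-4] = +72.1637 N (tension)
  F[3-4] = -217.6674 N (compression)
  Rx@0 = -3838.0900 N
  Ry@0 = +760.6730 N
  Ry@4 = +205.3570 N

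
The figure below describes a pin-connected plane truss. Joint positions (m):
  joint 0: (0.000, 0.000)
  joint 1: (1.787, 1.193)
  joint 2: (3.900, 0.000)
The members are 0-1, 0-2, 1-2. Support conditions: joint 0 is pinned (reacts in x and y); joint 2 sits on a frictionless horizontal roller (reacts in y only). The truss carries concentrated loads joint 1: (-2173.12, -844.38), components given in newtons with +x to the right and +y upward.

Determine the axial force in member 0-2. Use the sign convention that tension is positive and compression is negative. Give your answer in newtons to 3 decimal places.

N=3 nodes, M=3 members, R=3 reactions → 2N=6, M+R=6
member 0 (0-1): L=2.1486, (cx,cy)=(0.8317,0.5552)
member 1 (0-2): L=3.9000, (cx,cy)=(1.0000,0.0000)
member 2 (1-2): L=2.4265, (cx,cy)=(0.8708,-0.4916)
solve A·x = −loads:
  F[0-1] = -2021.1773 N (compression)
  F[0-2] = -492.1228 N (compression)
  F[1-2] = +565.1433 N (tension)
  Rx@0 = +2173.1200 N
  Ry@0 = +1122.2326 N
  Ry@2 = -277.8526 N

-492.123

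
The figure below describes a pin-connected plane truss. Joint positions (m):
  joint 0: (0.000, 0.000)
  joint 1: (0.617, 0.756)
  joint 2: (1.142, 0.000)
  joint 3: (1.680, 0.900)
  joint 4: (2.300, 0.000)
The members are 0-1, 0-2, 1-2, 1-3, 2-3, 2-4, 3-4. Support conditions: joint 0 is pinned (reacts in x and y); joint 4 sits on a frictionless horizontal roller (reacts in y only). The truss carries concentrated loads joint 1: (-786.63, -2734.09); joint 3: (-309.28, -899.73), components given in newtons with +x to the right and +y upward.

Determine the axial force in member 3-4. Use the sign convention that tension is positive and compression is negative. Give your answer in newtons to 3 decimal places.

N=5 nodes, M=7 members, R=3 reactions → 2N=10, M+R=10
member 0 (0-1): L=0.9758, (cx,cy)=(0.6323,0.7747)
member 1 (0-2): L=1.1420, (cx,cy)=(1.0000,0.0000)
member 2 (1-2): L=0.9204, (cx,cy)=(0.5704,-0.8214)
member 3 (1-3): L=1.0727, (cx,cy)=(0.9909,0.1342)
member 4 (2-3): L=1.0485, (cx,cy)=(0.5131,0.8583)
member 5 (2-4): L=1.1580, (cx,cy)=(1.0000,0.0000)
member 6 (3-4): L=1.0929, (cx,cy)=(0.5673,-0.8235)
solve A·x = −loads:
  F[0-1] = -3385.3745 N (compression)
  F[0-2] = +1044.6238 N (tension)
  F[1-2] = -327.9809 N (compression)
  F[1-3] = -1177.4824 N (compression)
  F[2-3] = +313.8567 N (tension)
  F[2-4] = +696.5073 N (tension)
  F[3-4] = -1227.7470 N (compression)
  Rx@0 = +1095.9100 N
  Ry@0 = +2622.7610 N
  Ry@4 = +1011.0590 N

-1227.747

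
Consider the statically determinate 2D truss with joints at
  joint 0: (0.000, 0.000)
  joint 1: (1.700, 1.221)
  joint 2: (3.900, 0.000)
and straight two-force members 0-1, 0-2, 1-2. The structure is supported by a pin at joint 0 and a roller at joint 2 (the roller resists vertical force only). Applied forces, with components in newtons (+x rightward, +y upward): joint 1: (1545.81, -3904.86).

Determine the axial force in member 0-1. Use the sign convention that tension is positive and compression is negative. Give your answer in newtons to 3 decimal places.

-2946.350

N=3 nodes, M=3 members, R=3 reactions → 2N=6, M+R=6
member 0 (0-1): L=2.0930, (cx,cy)=(0.8122,0.5834)
member 1 (0-2): L=3.9000, (cx,cy)=(1.0000,0.0000)
member 2 (1-2): L=2.5161, (cx,cy)=(0.8744,-0.4853)
solve A·x = −loads:
  F[0-1] = -2946.3505 N (compression)
  F[0-2] = +3938.8755 N (tension)
  F[1-2] = -4504.8494 N (compression)
  Rx@0 = -1545.8100 N
  Ry@0 = +1718.7841 N
  Ry@2 = +2186.0759 N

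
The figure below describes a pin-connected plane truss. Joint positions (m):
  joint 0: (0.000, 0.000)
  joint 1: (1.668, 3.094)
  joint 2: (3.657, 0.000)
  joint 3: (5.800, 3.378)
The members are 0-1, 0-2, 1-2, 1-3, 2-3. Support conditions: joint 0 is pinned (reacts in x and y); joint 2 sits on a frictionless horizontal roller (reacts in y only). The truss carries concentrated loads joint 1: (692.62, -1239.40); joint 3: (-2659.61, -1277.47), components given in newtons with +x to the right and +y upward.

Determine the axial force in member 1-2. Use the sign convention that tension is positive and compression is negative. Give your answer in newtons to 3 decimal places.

N=4 nodes, M=5 members, R=3 reactions → 2N=8, M+R=8
member 0 (0-1): L=3.5150, (cx,cy)=(0.4745,0.8802)
member 1 (0-2): L=3.6570, (cx,cy)=(1.0000,0.0000)
member 2 (1-2): L=3.6782, (cx,cy)=(0.5408,-0.8412)
member 3 (1-3): L=4.1417, (cx,cy)=(0.9976,0.0686)
member 4 (2-3): L=4.0004, (cx,cy)=(0.5357,0.8444)
solve A·x = −loads:
  F[0-1] = -2040.6078 N (compression)
  F[0-2] = -998.6382 N (compression)
  F[1-2] = +503.9583 N (tension)
  F[1-3] = -1938.0527 N (compression)
  F[2-3] = -1355.4728 N (compression)
  Rx@0 = +1966.9900 N
  Ry@0 = +1796.2113 N
  Ry@2 = +720.6587 N

503.958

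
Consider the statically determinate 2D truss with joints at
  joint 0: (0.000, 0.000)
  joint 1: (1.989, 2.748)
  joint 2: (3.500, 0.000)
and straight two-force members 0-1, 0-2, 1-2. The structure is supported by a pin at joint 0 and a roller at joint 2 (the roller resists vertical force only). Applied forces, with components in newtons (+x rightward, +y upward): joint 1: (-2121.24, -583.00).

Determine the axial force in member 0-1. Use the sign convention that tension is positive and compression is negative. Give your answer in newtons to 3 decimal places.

N=3 nodes, M=3 members, R=3 reactions → 2N=6, M+R=6
member 0 (0-1): L=3.3923, (cx,cy)=(0.5863,0.8101)
member 1 (0-2): L=3.5000, (cx,cy)=(1.0000,0.0000)
member 2 (1-2): L=3.1360, (cx,cy)=(0.4818,-0.8763)
solve A·x = −loads:
  F[0-1] = -2366.6597 N (compression)
  F[0-2] = -733.5970 N (compression)
  F[1-2] = +1522.5515 N (tension)
  Rx@0 = +2121.2400 N
  Ry@0 = +1917.1659 N
  Ry@2 = -1334.1659 N

-2366.660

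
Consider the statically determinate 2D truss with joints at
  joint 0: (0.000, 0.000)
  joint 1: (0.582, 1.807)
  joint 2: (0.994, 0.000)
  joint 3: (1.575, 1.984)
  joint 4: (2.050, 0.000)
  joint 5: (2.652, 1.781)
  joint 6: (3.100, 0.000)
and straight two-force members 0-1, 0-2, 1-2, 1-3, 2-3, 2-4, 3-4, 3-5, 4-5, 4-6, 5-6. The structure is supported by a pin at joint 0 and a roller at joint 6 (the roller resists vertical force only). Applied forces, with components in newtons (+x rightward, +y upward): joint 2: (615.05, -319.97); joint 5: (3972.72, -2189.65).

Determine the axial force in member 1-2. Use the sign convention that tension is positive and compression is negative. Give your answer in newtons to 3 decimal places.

-1624.471

N=7 nodes, M=11 members, R=3 reactions → 2N=14, M+R=14
member 0 (0-1): L=1.8984, (cx,cy)=(0.3066,0.9518)
member 1 (0-2): L=0.9940, (cx,cy)=(1.0000,0.0000)
member 2 (1-2): L=1.8534, (cx,cy)=(0.2223,-0.9750)
member 3 (1-3): L=1.0087, (cx,cy)=(0.9845,0.1755)
member 4 (2-3): L=2.0673, (cx,cy)=(0.2810,0.9597)
member 5 (2-4): L=1.0560, (cx,cy)=(1.0000,0.0000)
member 6 (3-4): L=2.0401, (cx,cy)=(0.2328,-0.9725)
member 7 (3-5): L=1.0960, (cx,cy)=(0.9827,-0.1852)
member 8 (4-5): L=1.8800, (cx,cy)=(0.3202,0.9473)
member 9 (4-6): L=1.0500, (cx,cy)=(1.0000,0.0000)
member 10 (5-6): L=1.8365, (cx,cy)=(0.2439,-0.9698)
solve A·x = −loads:
  F[0-1] = +1837.0367 N (tension)
  F[0-2] = +4024.5863 N (tension)
  F[1-2] = -1624.4706 N (compression)
  F[1-3] = +938.8679 N (tension)
  F[2-3] = +1983.7474 N (tension)
  F[2-4] = +2490.9084 N (tension)
  F[3-4] = -2528.2951 N (compression)
  F[3-5] = +2106.9462 N (tension)
  F[4-5] = +2595.4722 N (tension)
  F[4-6] = +1071.1247 N (tension)
  F[5-6] = -4390.8502 N (compression)
  Rx@0 = -4587.7700 N
  Ry@0 = -1748.5788 N
  Ry@6 = +4258.1988 N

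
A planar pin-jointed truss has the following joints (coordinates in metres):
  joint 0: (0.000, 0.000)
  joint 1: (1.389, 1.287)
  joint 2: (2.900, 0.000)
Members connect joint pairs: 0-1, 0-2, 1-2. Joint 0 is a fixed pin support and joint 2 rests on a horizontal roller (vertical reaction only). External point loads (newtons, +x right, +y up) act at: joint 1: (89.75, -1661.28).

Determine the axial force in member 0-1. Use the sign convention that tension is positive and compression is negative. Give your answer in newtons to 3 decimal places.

N=3 nodes, M=3 members, R=3 reactions → 2N=6, M+R=6
member 0 (0-1): L=1.8936, (cx,cy)=(0.7335,0.6797)
member 1 (0-2): L=2.9000, (cx,cy)=(1.0000,0.0000)
member 2 (1-2): L=1.9848, (cx,cy)=(0.7613,-0.6484)
solve A·x = −loads:
  F[0-1] = -1214.9499 N (compression)
  F[0-2] = +980.9481 N (tension)
  F[1-2] = -1288.5508 N (compression)
  Rx@0 = -89.7500 N
  Ry@0 = +825.7537 N
  Ry@2 = +835.5263 N

-1214.950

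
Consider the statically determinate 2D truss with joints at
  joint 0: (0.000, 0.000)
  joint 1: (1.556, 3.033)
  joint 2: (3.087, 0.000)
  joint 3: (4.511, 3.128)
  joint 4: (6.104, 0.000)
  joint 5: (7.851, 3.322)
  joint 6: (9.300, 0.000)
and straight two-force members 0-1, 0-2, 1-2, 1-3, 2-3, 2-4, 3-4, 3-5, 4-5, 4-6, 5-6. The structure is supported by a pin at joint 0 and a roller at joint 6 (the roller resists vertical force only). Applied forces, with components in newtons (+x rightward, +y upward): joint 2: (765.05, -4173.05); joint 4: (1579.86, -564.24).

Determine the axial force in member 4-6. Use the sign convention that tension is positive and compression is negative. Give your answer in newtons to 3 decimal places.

765.728

N=7 nodes, M=11 members, R=3 reactions → 2N=14, M+R=14
member 0 (0-1): L=3.4088, (cx,cy)=(0.4565,0.8897)
member 1 (0-2): L=3.0870, (cx,cy)=(1.0000,0.0000)
member 2 (1-2): L=3.3975, (cx,cy)=(0.4506,-0.8927)
member 3 (1-3): L=2.9565, (cx,cy)=(0.9995,0.0321)
member 4 (2-3): L=3.4369, (cx,cy)=(0.4143,0.9101)
member 5 (2-4): L=3.0170, (cx,cy)=(1.0000,0.0000)
member 6 (3-4): L=3.5103, (cx,cy)=(0.4538,-0.8911)
member 7 (3-5): L=3.3456, (cx,cy)=(0.9983,0.0580)
member 8 (4-5): L=3.7534, (cx,cy)=(0.4654,0.8851)
member 9 (4-6): L=3.1960, (cx,cy)=(1.0000,0.0000)
member 10 (5-6): L=3.6243, (cx,cy)=(0.3998,-0.9166)
solve A·x = −loads:
  F[0-1] = -3351.2679 N (compression)
  F[0-2] = +3874.6283 N (tension)
  F[1-2] = +3232.5730 N (tension)
  F[1-3] = -2987.9382 N (compression)
  F[2-3] = +1414.4048 N (tension)
  F[2-4] = +3980.2264 N (tension)
  F[3-4] = -1450.4234 N (compression)
  F[3-5] = -1745.0852 N (compression)
  F[4-5] = +2097.8011 N (tension)
  F[4-6] = +765.7276 N (tension)
  F[5-6] = -1915.2508 N (compression)
  Rx@0 = -2344.9100 N
  Ry@0 = +2981.7710 N
  Ry@6 = +1755.5190 N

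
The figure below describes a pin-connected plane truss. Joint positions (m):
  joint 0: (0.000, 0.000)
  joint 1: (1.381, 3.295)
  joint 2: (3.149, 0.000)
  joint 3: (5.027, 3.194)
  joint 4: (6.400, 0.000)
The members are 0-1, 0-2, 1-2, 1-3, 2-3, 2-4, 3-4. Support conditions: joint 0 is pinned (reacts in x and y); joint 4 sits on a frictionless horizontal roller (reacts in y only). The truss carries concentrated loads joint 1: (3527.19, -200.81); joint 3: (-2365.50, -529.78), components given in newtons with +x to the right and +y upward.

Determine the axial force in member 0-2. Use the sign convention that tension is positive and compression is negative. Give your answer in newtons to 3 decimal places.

1009.010

N=5 nodes, M=7 members, R=3 reactions → 2N=10, M+R=10
member 0 (0-1): L=3.5727, (cx,cy)=(0.3865,0.9223)
member 1 (0-2): L=3.1490, (cx,cy)=(1.0000,0.0000)
member 2 (1-2): L=3.7394, (cx,cy)=(0.4728,-0.8812)
member 3 (1-3): L=3.6474, (cx,cy)=(0.9996,-0.0277)
member 4 (2-3): L=3.7052, (cx,cy)=(0.5069,0.8620)
member 5 (2-4): L=3.2510, (cx,cy)=(1.0000,0.0000)
member 6 (3-4): L=3.4766, (cx,cy)=(0.3949,-0.9187)
solve A·x = −loads:
  F[0-1] = +394.9878 N (tension)
  F[0-2] = +1009.0105 N (tension)
  F[1-2] = -543.2946 N (compression)
  F[1-3] = -3118.8327 N (compression)
  F[2-3] = +555.3540 N (tension)
  F[2-4] = +470.6527 N (tension)
  F[3-4] = -1191.7498 N (compression)
  Rx@0 = -1161.6900 N
  Ry@0 = -364.2860 N
  Ry@4 = +1094.8760 N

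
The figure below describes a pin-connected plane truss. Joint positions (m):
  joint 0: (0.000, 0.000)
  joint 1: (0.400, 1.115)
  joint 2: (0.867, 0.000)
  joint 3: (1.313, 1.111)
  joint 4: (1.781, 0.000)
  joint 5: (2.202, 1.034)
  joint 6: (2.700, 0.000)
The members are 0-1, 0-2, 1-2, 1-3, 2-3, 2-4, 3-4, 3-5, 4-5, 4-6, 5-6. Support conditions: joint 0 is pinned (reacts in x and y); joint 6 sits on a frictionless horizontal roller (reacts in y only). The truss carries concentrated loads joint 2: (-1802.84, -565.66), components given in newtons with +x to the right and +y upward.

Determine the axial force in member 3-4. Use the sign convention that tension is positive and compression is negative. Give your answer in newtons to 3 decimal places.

N=7 nodes, M=11 members, R=3 reactions → 2N=14, M+R=14
member 0 (0-1): L=1.1846, (cx,cy)=(0.3377,0.9413)
member 1 (0-2): L=0.8670, (cx,cy)=(1.0000,0.0000)
member 2 (1-2): L=1.2088, (cx,cy)=(0.3863,-0.9224)
member 3 (1-3): L=0.9130, (cx,cy)=(1.0000,-0.0044)
member 4 (2-3): L=1.1972, (cx,cy)=(0.3725,0.9280)
member 5 (2-4): L=0.9140, (cx,cy)=(1.0000,0.0000)
member 6 (3-4): L=1.2055, (cx,cy)=(0.3882,-0.9216)
member 7 (3-5): L=0.8923, (cx,cy)=(0.9963,-0.0863)
member 8 (4-5): L=1.1164, (cx,cy)=(0.3771,0.9262)
member 9 (4-6): L=0.9190, (cx,cy)=(1.0000,0.0000)
member 10 (5-6): L=1.1477, (cx,cy)=(0.4339,-0.9010)
solve A·x = −loads:
  F[0-1] = -407.9838 N (compression)
  F[0-2] = -1665.0749 N (compression)
  F[1-2] = +417.7638 N (tension)
  F[1-3] = -299.1577 N (compression)
  F[2-3] = +194.3169 N (tension)
  F[2-4] = +226.7635 N (tension)
  F[3-4] = -182.4416 N (compression)
  F[3-5] = -156.5226 N (compression)
  F[4-5] = +181.5353 N (tension)
  F[4-6] = +87.4822 N (tension)
  F[5-6] = -201.6088 N (compression)
  Rx@0 = +1802.8400 N
  Ry@0 = +384.0203 N
  Ry@6 = +181.6397 N

-182.442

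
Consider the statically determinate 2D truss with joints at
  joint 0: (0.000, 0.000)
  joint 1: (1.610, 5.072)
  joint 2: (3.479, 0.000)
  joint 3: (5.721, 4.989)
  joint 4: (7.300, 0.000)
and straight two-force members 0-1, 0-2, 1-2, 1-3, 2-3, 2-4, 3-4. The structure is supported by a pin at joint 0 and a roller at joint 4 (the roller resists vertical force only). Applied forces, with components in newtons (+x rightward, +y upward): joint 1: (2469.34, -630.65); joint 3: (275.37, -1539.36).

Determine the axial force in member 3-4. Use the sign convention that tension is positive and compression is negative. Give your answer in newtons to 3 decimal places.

N=5 nodes, M=7 members, R=3 reactions → 2N=10, M+R=10
member 0 (0-1): L=5.3214, (cx,cy)=(0.3026,0.9531)
member 1 (0-2): L=3.4790, (cx,cy)=(1.0000,0.0000)
member 2 (1-2): L=5.4054, (cx,cy)=(0.3458,-0.9383)
member 3 (1-3): L=4.1118, (cx,cy)=(0.9998,-0.0202)
member 4 (2-3): L=5.4696, (cx,cy)=(0.4099,0.9121)
member 5 (2-4): L=3.8210, (cx,cy)=(1.0000,0.0000)
member 6 (3-4): L=5.2329, (cx,cy)=(0.3017,-0.9534)
solve A·x = −loads:
  F[0-1] = +1132.4249 N (tension)
  F[0-2] = +2402.0925 N (tension)
  F[1-2] = -1789.9621 N (compression)
  F[1-3] = -1508.1229 N (compression)
  F[2-3] = +1841.3592 N (tension)
  F[2-4] = +1028.4108 N (tension)
  F[3-4] = -3408.2222 N (compression)
  Rx@0 = -2744.7100 N
  Ry@0 = -1079.3514 N
  Ry@4 = +3249.3614 N

-3408.222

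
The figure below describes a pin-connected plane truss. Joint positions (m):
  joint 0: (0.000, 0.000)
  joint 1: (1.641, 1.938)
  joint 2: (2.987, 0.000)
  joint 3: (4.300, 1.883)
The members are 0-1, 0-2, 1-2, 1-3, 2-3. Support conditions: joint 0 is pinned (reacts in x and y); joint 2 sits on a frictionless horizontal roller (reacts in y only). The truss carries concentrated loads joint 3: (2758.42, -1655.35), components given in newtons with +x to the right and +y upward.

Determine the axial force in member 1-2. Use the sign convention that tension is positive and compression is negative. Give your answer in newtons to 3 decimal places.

-3100.225

N=4 nodes, M=5 members, R=3 reactions → 2N=8, M+R=8
member 0 (0-1): L=2.5394, (cx,cy)=(0.6462,0.7632)
member 1 (0-2): L=2.9870, (cx,cy)=(1.0000,0.0000)
member 2 (1-2): L=2.3596, (cx,cy)=(0.5704,-0.8213)
member 3 (1-3): L=2.6596, (cx,cy)=(0.9998,-0.0207)
member 4 (2-3): L=2.2956, (cx,cy)=(0.5720,0.8203)
solve A·x = −loads:
  F[0-1] = +3232.0105 N (tension)
  F[0-2] = +669.8722 N (tension)
  F[1-2] = -3100.2251 N (compression)
  F[1-3] = +3857.8760 N (tension)
  F[2-3] = -1920.7830 N (compression)
  Rx@0 = -2758.4200 N
  Ry@0 = -2466.5482 N
  Ry@2 = +4121.8982 N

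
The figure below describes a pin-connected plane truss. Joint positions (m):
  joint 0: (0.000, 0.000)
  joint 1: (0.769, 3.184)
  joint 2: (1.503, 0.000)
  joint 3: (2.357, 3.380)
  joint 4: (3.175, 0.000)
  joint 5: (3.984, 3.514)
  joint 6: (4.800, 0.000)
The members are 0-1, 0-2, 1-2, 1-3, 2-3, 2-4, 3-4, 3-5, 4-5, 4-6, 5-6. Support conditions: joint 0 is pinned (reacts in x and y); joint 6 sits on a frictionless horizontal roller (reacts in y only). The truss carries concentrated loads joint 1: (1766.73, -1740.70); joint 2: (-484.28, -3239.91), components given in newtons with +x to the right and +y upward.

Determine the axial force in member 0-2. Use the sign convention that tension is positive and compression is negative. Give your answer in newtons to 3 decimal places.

1889.947

N=7 nodes, M=11 members, R=3 reactions → 2N=14, M+R=14
member 0 (0-1): L=3.2755, (cx,cy)=(0.2348,0.9721)
member 1 (0-2): L=1.5030, (cx,cy)=(1.0000,0.0000)
member 2 (1-2): L=3.2675, (cx,cy)=(0.2246,-0.9744)
member 3 (1-3): L=1.6000, (cx,cy)=(0.9925,0.1225)
member 4 (2-3): L=3.4862, (cx,cy)=(0.2450,0.9695)
member 5 (2-4): L=1.6720, (cx,cy)=(1.0000,0.0000)
member 6 (3-4): L=3.4776, (cx,cy)=(0.2352,-0.9719)
member 7 (3-5): L=1.6325, (cx,cy)=(0.9966,0.0821)
member 8 (4-5): L=3.6059, (cx,cy)=(0.2244,0.9745)
member 9 (4-6): L=1.6250, (cx,cy)=(1.0000,0.0000)
member 10 (5-6): L=3.6075, (cx,cy)=(0.2262,-0.9741)
solve A·x = −loads:
  F[0-1] = -2587.6293 N (compression)
  F[0-2] = +1889.9474 N (tension)
  F[1-2] = +480.5249 N (tension)
  F[1-3] = -2501.0056 N (compression)
  F[2-3] = +2858.7668 N (tension)
  F[2-4] = +1781.8739 N (tension)
  F[3-4] = -2634.9431 N (compression)
  F[3-5] = -1166.0135 N (compression)
  F[4-5] = +2628.0047 N (tension)
  F[4-6] = +572.4777 N (tension)
  F[5-6] = -2530.8984 N (compression)
  Rx@0 = -1282.4500 N
  Ry@0 = +2515.3076 N
  Ry@6 = +2465.3024 N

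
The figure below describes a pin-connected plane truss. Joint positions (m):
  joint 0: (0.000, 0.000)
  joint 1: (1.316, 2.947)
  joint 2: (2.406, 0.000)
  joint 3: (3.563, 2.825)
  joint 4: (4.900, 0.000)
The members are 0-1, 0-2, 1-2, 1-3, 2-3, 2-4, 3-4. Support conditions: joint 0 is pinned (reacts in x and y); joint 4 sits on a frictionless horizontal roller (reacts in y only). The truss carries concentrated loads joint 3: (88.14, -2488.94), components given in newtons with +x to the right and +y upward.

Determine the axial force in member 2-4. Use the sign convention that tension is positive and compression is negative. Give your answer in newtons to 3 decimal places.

N=5 nodes, M=7 members, R=3 reactions → 2N=10, M+R=10
member 0 (0-1): L=3.2275, (cx,cy)=(0.4077,0.9131)
member 1 (0-2): L=2.4060, (cx,cy)=(1.0000,0.0000)
member 2 (1-2): L=3.1421, (cx,cy)=(0.3469,-0.9379)
member 3 (1-3): L=2.2503, (cx,cy)=(0.9985,-0.0542)
member 4 (2-3): L=3.0527, (cx,cy)=(0.3790,0.9254)
member 5 (2-4): L=2.4940, (cx,cy)=(1.0000,0.0000)
member 6 (3-4): L=3.1254, (cx,cy)=(0.4278,-0.9039)
solve A·x = −loads:
  F[0-1] = -688.1101 N (compression)
  F[0-2] = +368.7153 N (tension)
  F[1-2] = +700.2134 N (tension)
  F[1-3] = -524.2502 N (compression)
  F[2-3] = -709.6768 N (compression)
  F[2-4] = +880.5886 N (tension)
  F[3-4] = -2058.4901 N (compression)
  Rx@0 = -88.1400 N
  Ry@0 = +628.3096 N
  Ry@4 = +1860.6304 N

880.589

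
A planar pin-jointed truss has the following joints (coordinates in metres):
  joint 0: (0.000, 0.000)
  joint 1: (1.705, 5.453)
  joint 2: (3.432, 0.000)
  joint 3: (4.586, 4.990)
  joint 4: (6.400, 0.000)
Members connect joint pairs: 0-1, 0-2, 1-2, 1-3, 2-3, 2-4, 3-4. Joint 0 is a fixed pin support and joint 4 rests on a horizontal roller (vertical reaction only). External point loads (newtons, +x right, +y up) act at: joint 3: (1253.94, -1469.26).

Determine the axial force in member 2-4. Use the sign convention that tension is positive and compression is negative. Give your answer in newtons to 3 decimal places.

N=5 nodes, M=7 members, R=3 reactions → 2N=10, M+R=10
member 0 (0-1): L=5.7133, (cx,cy)=(0.2984,0.9544)
member 1 (0-2): L=3.4320, (cx,cy)=(1.0000,0.0000)
member 2 (1-2): L=5.7199, (cx,cy)=(0.3019,-0.9533)
member 3 (1-3): L=2.9180, (cx,cy)=(0.9873,-0.1587)
member 4 (2-3): L=5.1217, (cx,cy)=(0.2253,0.9743)
member 5 (2-4): L=2.9680, (cx,cy)=(1.0000,0.0000)
member 6 (3-4): L=5.3095, (cx,cy)=(0.3417,-0.9398)
solve A·x = −loads:
  F[0-1] = +588.0327 N (tension)
  F[0-2] = +1078.4566 N (tension)
  F[1-2] = -651.4517 N (compression)
  F[1-3] = +376.9491 N (tension)
  F[2-3] = +637.4406 N (tension)
  F[2-4] = +738.1409 N (tension)
  F[3-4] = -2160.5032 N (compression)
  Rx@0 = -1253.9400 N
  Ry@0 = -561.2380 N
  Ry@4 = +2030.4980 N

738.141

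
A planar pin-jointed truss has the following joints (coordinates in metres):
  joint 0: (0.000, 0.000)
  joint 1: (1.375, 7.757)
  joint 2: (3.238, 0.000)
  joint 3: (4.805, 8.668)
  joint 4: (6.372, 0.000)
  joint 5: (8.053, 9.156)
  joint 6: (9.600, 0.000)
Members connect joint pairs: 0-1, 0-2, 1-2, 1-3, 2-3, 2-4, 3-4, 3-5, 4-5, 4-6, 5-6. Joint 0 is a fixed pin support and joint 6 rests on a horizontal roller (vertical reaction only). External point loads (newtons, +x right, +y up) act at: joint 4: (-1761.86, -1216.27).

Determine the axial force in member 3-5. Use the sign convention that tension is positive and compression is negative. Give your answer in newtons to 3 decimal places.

N=7 nodes, M=11 members, R=3 reactions → 2N=14, M+R=14
member 0 (0-1): L=7.8779, (cx,cy)=(0.1745,0.9847)
member 1 (0-2): L=3.2380, (cx,cy)=(1.0000,0.0000)
member 2 (1-2): L=7.9776, (cx,cy)=(0.2335,-0.9723)
member 3 (1-3): L=3.5489, (cx,cy)=(0.9665,0.2567)
member 4 (2-3): L=8.8085, (cx,cy)=(0.1779,0.9840)
member 5 (2-4): L=3.1340, (cx,cy)=(1.0000,0.0000)
member 6 (3-4): L=8.8085, (cx,cy)=(0.1779,-0.9840)
member 7 (3-5): L=3.2845, (cx,cy)=(0.9889,0.1486)
member 8 (4-5): L=9.3090, (cx,cy)=(0.1806,0.9836)
member 9 (4-6): L=3.2280, (cx,cy)=(1.0000,0.0000)
member 10 (5-6): L=9.2858, (cx,cy)=(0.1666,-0.9860)
solve A·x = −loads:
  F[0-1] = -415.3462 N (compression)
  F[0-2] = -1689.3661 N (compression)
  F[1-2] = +376.7654 N (tension)
  F[1-3] = -166.0435 N (compression)
  F[2-3] = -372.2860 N (compression)
  F[2-4] = -1535.1520 N (compression)
  F[3-4] = +370.9113 N (tension)
  F[3-5] = -295.9769 N (compression)
  F[4-5] = +865.5032 N (tension)
  F[4-6] = +136.4015 N (tension)
  F[5-6] = -818.7413 N (compression)
  Rx@0 = +1761.8600 N
  Ry@0 = +408.9708 N
  Ry@6 = +807.2992 N

-295.977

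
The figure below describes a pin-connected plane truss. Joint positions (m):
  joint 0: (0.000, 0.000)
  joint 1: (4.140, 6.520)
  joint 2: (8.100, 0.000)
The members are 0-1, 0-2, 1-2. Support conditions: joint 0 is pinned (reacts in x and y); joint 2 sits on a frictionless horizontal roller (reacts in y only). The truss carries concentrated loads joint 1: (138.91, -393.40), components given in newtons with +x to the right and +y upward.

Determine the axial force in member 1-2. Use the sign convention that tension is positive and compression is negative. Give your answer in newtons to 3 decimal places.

N=3 nodes, M=3 members, R=3 reactions → 2N=6, M+R=6
member 0 (0-1): L=7.7233, (cx,cy)=(0.5360,0.8442)
member 1 (0-2): L=8.1000, (cx,cy)=(1.0000,0.0000)
member 2 (1-2): L=7.6284, (cx,cy)=(0.5191,-0.8547)
solve A·x = −loads:
  F[0-1] = -95.3749 N (compression)
  F[0-2] = +190.0345 N (tension)
  F[1-2] = -366.0740 N (compression)
  Rx@0 = -138.9100 N
  Ry@0 = +80.5149 N
  Ry@2 = +312.8851 N

-366.074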